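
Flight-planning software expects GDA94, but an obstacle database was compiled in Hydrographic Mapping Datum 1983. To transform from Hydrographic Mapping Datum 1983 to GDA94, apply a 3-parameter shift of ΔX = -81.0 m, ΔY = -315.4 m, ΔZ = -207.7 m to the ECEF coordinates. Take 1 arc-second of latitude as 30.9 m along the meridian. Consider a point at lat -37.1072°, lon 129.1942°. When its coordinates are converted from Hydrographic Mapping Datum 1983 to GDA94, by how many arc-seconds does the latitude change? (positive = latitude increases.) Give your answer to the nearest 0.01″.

Δφ = -9.13″

sin φ = -0.603308, cos φ = 0.797508, sin λ = 0.775008, cos λ = -0.631951.
North component: ΔN = −sin φ cos λ·ΔX − sin φ sin λ·ΔY + cos φ·ΔZ = −(-0.603308)(-0.631951)(-81.0) − (-0.603308)(0.775008)(-315.4) + (0.797508)(-207.7) = -282.23 m.
1° of latitude spans 3600 × 30.90 = 111240 m, so Δφ = -282.23 / 111240 × 3600 = -9.134″.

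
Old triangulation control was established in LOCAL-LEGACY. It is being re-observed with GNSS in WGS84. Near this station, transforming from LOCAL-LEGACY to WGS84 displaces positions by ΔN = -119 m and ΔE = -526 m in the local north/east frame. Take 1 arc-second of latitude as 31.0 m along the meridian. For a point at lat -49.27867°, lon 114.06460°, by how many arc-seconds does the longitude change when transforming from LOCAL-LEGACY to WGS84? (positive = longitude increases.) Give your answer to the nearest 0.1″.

Δλ = -26.0″

At latitude -49.27867°, cos φ = 0.652381.
1″ of longitude at this latitude = 31.00 × cos φ = 20.2238 m, so Δλ = -526.0 / 20.2238 = -26.009″.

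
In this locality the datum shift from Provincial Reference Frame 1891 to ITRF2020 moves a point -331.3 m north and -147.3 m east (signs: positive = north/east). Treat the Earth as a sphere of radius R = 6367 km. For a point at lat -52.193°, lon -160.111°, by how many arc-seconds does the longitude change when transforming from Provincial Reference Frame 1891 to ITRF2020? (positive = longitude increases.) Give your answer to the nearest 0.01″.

Δλ = -7.78″

At latitude -52.193°, cos φ = 0.613004.
One radian of longitude at latitude φ spans R cos φ, so Δλ = ΔE / (R cos φ) = -147.3 / (6367000 × 0.613004) = -3.7740e-05 rad = -7.784″.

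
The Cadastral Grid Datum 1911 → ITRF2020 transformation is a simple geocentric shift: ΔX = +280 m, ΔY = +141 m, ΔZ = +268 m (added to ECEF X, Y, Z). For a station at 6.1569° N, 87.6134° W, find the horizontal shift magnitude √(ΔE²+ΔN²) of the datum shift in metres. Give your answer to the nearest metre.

400 m

The local east axis at (φ, λ) is (−sin λ, cos λ, 0), so ΔE = −sin(-87.6134°)·280 + cos(-87.6134°)·141 = 285.63 m.
The local north axis is (−sin φ cos λ, −sin φ sin λ, cos φ), giving ΔN = -1.251 + 15.109 + 266.454 = 280.31 m.
Horizontal magnitude = √(ΔE² + ΔN²) = √(285.63² + 280.31²) = 400.20 m.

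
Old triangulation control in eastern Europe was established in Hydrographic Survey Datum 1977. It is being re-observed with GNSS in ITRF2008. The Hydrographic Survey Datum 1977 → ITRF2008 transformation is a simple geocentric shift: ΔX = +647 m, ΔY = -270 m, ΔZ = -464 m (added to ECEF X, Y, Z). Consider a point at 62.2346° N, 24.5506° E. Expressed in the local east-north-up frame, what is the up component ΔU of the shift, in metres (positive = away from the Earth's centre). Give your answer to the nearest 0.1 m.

ΔU = -188.7 m

The local up (radial) axis is (cos φ cos λ, cos φ sin λ, sin φ), giving ΔU = 274.158 − 52.261 − 410.576 = -188.68 m.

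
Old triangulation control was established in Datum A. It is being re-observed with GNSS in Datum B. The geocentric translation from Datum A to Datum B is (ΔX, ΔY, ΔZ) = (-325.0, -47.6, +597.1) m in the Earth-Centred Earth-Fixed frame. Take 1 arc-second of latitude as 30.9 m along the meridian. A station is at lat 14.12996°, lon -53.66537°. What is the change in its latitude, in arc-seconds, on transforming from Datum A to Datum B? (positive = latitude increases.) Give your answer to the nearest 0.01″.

Δφ = 19.96″

sin φ = 0.244122, cos φ = 0.969744, sin λ = -0.805570, cos λ = 0.592500.
North component: ΔN = −sin φ cos λ·ΔX − sin φ sin λ·ΔY + cos φ·ΔZ = −(0.244122)(0.592500)(-325.0) − (0.244122)(-0.805570)(-47.6) + (0.969744)(597.1) = 616.68 m.
1° of latitude spans 3600 × 30.90 = 111240 m, so Δφ = 616.68 / 111240 × 3600 = 19.957″.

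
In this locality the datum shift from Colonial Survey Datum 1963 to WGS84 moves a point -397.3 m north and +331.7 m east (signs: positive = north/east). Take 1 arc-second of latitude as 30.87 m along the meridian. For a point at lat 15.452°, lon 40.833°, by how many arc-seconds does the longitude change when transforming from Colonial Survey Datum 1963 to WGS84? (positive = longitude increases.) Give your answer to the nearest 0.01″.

Δλ = 11.15″

At latitude 15.452°, cos φ = 0.963854.
1″ of longitude at this latitude = 30.87 × cos φ = 29.7542 m, so Δλ = 331.7 / 29.7542 = 11.148″.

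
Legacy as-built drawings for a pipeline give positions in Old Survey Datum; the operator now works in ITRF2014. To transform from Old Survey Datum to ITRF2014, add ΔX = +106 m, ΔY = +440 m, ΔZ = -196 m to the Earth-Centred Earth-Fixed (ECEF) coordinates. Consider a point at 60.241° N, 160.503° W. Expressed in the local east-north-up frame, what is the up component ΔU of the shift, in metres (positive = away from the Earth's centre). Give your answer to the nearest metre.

The local up (radial) axis is (cos φ cos λ, cos φ sin λ, sin φ), giving ΔU = -49.596 − 72.891 − 170.152 = -292.64 m.

ΔU = -293 m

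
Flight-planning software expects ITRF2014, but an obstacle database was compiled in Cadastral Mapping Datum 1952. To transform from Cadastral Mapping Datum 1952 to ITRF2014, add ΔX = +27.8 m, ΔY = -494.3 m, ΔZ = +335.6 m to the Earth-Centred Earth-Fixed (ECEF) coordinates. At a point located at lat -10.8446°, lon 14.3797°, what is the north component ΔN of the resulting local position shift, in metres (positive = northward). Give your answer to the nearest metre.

The local north axis is (−sin φ cos λ, −sin φ sin λ, cos φ), giving ΔN = 5.067 − 23.096 + 329.607 = 311.58 m.

ΔN = 312 m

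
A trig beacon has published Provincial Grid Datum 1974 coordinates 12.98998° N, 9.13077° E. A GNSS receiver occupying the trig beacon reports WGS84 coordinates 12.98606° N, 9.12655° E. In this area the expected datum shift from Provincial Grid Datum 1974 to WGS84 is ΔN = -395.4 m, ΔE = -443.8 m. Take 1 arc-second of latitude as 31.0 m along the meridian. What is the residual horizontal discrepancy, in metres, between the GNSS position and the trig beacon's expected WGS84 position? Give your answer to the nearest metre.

45 m

Observed coordinate differences: Δφ = -0.00392°, Δλ = -0.00422°.
Converting to metres (1° lat = 111600 m, cos φ = 0.974409): observed ΔN = -437.5 m, observed ΔE = -458.9 m.
Subtracting the expected shift leaves a residual of -437.5 − (-395.4) = -42.1 m north and -458.9 − (-443.8) = -15.1 m east.
Residual distance = √((-42.1)² + (-15.1)²) = 44.7 m.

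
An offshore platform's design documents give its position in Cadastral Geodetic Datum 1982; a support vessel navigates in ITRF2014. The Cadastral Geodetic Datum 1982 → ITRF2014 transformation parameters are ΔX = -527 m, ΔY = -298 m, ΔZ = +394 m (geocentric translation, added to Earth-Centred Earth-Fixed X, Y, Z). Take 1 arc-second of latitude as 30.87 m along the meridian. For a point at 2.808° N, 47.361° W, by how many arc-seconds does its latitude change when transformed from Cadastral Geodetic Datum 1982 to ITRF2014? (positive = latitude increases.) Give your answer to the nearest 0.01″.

sin φ = 0.048989, cos φ = 0.998799, sin λ = -0.735636, cos λ = 0.677377.
North component: ΔN = −sin φ cos λ·ΔX − sin φ sin λ·ΔY + cos φ·ΔZ = −(0.048989)(0.677377)(-527) − (0.048989)(-0.735636)(-298) + (0.998799)(394) = 400.28 m.
1° of latitude spans 3600 × 30.87 = 111132 m, so Δφ = 400.28 / 111132 × 3600 = 12.966″.

Δφ = 12.97″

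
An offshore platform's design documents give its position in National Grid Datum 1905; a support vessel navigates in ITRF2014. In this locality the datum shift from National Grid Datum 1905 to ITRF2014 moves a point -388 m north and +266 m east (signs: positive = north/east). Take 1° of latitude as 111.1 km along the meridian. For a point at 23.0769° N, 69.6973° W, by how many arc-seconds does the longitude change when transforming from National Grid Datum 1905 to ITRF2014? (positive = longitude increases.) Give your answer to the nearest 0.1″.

Δλ = 9.4″

At latitude 23.0769°, cos φ = 0.919980.
1° of longitude at this latitude = 111.1 × cos φ = 102.21 km, so Δλ = 266.0 / 102209.7 = 0.0026025° = 9.369″.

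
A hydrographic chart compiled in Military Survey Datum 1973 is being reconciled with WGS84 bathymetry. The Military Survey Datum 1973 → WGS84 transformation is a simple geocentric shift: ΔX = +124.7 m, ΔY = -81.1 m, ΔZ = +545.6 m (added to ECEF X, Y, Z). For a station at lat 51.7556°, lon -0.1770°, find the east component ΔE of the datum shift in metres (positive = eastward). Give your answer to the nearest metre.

ΔE = -81 m

The local east axis at (φ, λ) is (−sin λ, cos λ, 0), so ΔE = −sin(-0.1770°)·124.7 + cos(-0.1770°)·(-81.1) = -80.71 m.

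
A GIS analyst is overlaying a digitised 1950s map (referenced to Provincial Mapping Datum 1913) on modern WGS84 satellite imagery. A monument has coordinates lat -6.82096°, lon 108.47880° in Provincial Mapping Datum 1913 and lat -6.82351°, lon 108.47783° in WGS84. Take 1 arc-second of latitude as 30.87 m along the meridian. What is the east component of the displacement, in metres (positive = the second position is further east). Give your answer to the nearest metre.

Δφ = -6.82351° − -6.82096° = -0.00255°; Δλ = 108.47783° − 108.47880° = -0.00097°.
1° of latitude = 3600 × 30.87 = 111132 m.
ΔN = Δφ × 111132 = -283.4 m; ΔE = Δλ × 111132 × cos(-6.82096°) = -0.00097 × 111132 × 0.992922 = -107.0 m.

ΔE = -107 m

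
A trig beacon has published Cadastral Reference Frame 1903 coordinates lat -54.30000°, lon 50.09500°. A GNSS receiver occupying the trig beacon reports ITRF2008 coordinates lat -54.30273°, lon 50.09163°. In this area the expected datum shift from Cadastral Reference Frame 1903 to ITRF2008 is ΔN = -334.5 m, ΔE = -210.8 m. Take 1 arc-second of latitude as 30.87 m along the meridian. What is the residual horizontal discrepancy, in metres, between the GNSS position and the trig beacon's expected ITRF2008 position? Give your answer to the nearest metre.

Observed coordinate differences: Δφ = -0.00273°, Δλ = -0.00337°.
Converting to metres (1° lat = 111132 m, cos φ = 0.583541): observed ΔN = -303.4 m, observed ΔE = -218.5 m.
Subtracting the expected shift leaves a residual of -303.4 − (-334.5) = 31.1 m north and -218.5 − (-210.8) = -7.7 m east.
Residual distance = √(31.1² + (-7.7)²) = 32.1 m.

32 m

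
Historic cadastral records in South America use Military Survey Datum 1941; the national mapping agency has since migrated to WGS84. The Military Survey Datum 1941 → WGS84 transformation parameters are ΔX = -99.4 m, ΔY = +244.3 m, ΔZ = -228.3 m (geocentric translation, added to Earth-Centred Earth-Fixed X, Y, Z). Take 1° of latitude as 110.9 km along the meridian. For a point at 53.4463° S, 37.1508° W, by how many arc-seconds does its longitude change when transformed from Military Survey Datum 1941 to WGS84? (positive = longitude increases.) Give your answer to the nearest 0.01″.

Δλ = 7.34″

sin φ = -0.803299, cos φ = 0.595576, sin λ = -0.603915, cos λ = 0.797049.
East component: ΔE = −sin λ·ΔX + cos λ·ΔY = −(-0.603915)(-99.4) + (0.797049)(244.3) = 134.69 m.
1° of latitude spans 110900 m; at latitude φ, 1° of longitude spans that × cos φ = 66049.4 m, so Δλ = 134.69 / 66049.4 × 3600 = 7.341″.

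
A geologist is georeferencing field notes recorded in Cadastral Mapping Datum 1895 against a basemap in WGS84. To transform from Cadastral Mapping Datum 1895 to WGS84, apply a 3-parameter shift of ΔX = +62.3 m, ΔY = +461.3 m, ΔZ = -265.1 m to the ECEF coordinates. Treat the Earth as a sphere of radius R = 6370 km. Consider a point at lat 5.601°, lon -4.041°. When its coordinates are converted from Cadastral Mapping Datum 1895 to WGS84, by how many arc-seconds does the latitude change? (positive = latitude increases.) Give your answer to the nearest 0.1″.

Δφ = -8.6″

sin φ = 0.097600, cos φ = 0.995226, sin λ = -0.070470, cos λ = 0.997514.
North component: ΔN = −sin φ cos λ·ΔX − sin φ sin λ·ΔY + cos φ·ΔZ = −(0.097600)(0.997514)(62.3) − (0.097600)(-0.070470)(461.3) + (0.995226)(-265.1) = -266.73 m.
1° of latitude spans πR/180 = 111177 m, so Δφ = -266.73 / 111177 × 3600 = -8.637″.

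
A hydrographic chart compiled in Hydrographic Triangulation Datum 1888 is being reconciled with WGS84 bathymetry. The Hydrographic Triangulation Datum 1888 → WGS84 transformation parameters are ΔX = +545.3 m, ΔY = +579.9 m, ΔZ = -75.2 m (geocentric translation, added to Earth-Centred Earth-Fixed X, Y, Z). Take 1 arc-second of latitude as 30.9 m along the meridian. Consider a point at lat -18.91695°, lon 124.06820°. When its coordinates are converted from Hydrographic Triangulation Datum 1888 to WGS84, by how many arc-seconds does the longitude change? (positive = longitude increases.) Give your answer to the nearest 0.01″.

sin φ = -0.324197, cos φ = 0.945989, sin λ = 0.828371, cos λ = -0.560179.
East component: ΔE = −sin λ·ΔX + cos λ·ΔY = −(0.828371)(545.3) + (-0.560179)(579.9) = -776.56 m.
1° of latitude spans 3600 × 30.90 = 111240 m; at latitude φ, 1° of longitude spans that × cos φ = 105231.9 m, so Δλ = -776.56 / 105231.9 × 3600 = -26.566″.

Δλ = -26.57″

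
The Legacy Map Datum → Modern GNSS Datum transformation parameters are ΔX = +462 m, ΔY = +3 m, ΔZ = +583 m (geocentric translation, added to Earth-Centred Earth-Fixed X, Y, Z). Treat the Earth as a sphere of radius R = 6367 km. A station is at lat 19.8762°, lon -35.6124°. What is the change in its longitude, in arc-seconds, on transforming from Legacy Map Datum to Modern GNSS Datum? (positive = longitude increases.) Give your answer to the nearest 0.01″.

Δλ = 9.35″

sin φ = 0.339989, cos φ = 0.940429, sin λ = -0.582299, cos λ = 0.812975.
East component: ΔE = −sin λ·ΔX + cos λ·ΔY = −(-0.582299)(462) + (0.812975)(3) = 271.46 m.
1° of latitude spans πR/180 = 111125 m; at latitude φ, 1° of longitude spans that × cos φ = 104505.3 m, so Δλ = 271.46 / 104505.3 × 3600 = 9.351″.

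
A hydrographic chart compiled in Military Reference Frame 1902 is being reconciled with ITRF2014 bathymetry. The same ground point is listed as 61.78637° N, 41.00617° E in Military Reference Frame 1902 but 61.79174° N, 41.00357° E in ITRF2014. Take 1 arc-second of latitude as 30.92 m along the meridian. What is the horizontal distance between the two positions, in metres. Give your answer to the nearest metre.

613 m

Δφ = 61.79174° − 61.78637° = +0.00537°; Δλ = 41.00357° − 41.00617° = -0.00260°.
1° of latitude = 3600 × 30.92 = 111312 m.
ΔN = Δφ × 111312 = 597.7 m; ΔE = Δλ × 111312 × cos(61.78637°) = -0.00260 × 111312 × 0.472760 = -136.8 m.
Distance = √(ΔE² + ΔN²) = √((-136.8)² + 597.7²) = 613.2 m.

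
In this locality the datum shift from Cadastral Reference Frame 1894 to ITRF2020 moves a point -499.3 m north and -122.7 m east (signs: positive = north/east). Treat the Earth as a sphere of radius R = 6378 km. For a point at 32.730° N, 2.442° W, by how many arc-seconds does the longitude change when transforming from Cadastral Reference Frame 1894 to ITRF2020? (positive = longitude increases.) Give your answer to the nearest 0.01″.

Δλ = -4.72″

At latitude 32.730°, cos φ = 0.841228.
One radian of longitude at latitude φ spans R cos φ, so Δλ = ΔE / (R cos φ) = -122.7 / (6378000 × 0.841228) = -2.2869e-05 rad = -4.717″.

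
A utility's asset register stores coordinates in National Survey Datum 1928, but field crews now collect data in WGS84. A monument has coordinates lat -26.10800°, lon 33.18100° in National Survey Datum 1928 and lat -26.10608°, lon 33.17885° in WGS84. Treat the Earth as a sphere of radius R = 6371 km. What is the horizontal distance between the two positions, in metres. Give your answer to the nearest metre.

303 m

Δφ = -26.10608° − -26.10800° = +0.00192°; Δλ = 33.17885° − 33.18100° = -0.00215°.
1° along a meridian = πR/180 = 111195 m.
ΔN = Δφ × 111195 = 213.5 m; ΔE = Δλ × 111195 × cos(-26.10800°) = -0.00215 × 111195 × 0.897966 = -214.7 m.
Distance = √(ΔE² + ΔN²) = √((-214.7)² + 213.5²) = 302.8 m.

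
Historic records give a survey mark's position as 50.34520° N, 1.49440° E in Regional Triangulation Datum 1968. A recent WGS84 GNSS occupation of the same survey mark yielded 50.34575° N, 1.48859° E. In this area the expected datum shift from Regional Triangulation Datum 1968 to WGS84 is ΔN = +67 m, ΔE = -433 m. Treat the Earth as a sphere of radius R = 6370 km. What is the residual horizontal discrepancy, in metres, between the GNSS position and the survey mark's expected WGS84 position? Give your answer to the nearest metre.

Observed coordinate differences: Δφ = +0.00055°, Δλ = -0.00581°.
Converting to metres (1° lat = 111177 m, cos φ = 0.638161): observed ΔN = 61.1 m, observed ΔE = -412.2 m.
Subtracting the expected shift leaves a residual of 61.1 − (67) = -5.9 m north and -412.2 − (-433) = 20.8 m east.
Residual distance = √((-5.9)² + 20.8²) = 21.6 m.

22 m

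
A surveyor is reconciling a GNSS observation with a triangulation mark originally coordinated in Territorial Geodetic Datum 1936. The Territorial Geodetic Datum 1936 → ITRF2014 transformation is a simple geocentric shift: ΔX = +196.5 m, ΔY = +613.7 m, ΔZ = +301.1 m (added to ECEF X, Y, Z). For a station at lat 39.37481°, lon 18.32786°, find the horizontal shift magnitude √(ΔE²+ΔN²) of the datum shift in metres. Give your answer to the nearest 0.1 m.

520.8 m

At φ = 39.37481°, λ = 18.32786°: sin φ = 0.634391, cos φ = 0.773013, sin λ = 0.314454, cos λ = 0.949273.
ΔE = −sin λ·ΔX + cos λ·ΔY = −(0.314454)·(196.5) + (0.949273)·(613.7) = 520.78 m.
ΔN = −sin φ cos λ·ΔX − sin φ sin λ·ΔY + cos φ·ΔZ = −(0.634391)(0.949273)(196.5) − (0.634391)(0.314454)(613.7) + (0.773013)(301.1) = -8.01 m.
Horizontal magnitude = √(ΔE² + ΔN²) = √(520.78² + (-8.01)²) = 520.84 m.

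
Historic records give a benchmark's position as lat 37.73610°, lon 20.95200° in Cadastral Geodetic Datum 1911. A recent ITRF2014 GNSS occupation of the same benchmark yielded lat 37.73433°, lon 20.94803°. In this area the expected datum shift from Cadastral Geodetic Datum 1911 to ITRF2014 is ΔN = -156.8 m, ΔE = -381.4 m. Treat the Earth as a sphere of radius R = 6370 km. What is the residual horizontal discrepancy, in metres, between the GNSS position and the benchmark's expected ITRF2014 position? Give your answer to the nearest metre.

Observed coordinate differences: Δφ = -0.00177°, Δλ = -0.00397°.
Converting to metres (1° lat = 111177 m, cos φ = 0.790838): observed ΔN = -196.8 m, observed ΔE = -349.1 m.
Subtracting the expected shift leaves a residual of -196.8 − (-156.8) = -40.0 m north and -349.1 − (-381.4) = 32.3 m east.
Residual distance = √((-40.0)² + 32.3²) = 51.4 m.

51 m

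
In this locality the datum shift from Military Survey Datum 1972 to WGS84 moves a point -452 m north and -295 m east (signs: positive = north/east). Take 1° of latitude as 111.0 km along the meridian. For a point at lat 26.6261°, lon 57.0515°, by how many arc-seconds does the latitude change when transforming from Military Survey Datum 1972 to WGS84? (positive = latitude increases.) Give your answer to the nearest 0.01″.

1° of latitude = 111.0 km, so Δφ = -452.0 / 111000 = -0.0040721° = -14.659″.

Δφ = -14.66″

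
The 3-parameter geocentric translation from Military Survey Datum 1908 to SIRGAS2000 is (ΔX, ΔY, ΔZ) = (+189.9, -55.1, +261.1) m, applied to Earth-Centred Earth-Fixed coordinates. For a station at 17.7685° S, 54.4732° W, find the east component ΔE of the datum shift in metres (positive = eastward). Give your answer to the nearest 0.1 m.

ΔE = 122.5 m

At φ = -17.7685°, λ = -54.4732°: sin φ = -0.305172, cos φ = 0.952297, sin λ = -0.813844, cos λ = 0.581084.
ΔE = −sin λ·ΔX + cos λ·ΔY = −(-0.813844)·(189.9) + (0.581084)·(-55.1) = 122.53 m.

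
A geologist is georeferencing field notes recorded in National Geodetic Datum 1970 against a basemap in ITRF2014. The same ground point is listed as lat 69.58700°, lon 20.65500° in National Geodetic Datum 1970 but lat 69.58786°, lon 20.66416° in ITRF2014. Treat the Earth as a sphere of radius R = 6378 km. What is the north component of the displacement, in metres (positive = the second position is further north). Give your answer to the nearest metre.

ΔN = 96 m

Δφ = 69.58786° − 69.58700° = +0.00086°; Δλ = 20.66416° − 20.65500° = +0.00916°.
1° along a meridian = πR/180 = 111317 m.
ΔN = Δφ × 111317 = 95.7 m; ΔE = Δλ × 111317 × cos(69.58700°) = +0.00916 × 111317 × 0.348785 = 355.6 m.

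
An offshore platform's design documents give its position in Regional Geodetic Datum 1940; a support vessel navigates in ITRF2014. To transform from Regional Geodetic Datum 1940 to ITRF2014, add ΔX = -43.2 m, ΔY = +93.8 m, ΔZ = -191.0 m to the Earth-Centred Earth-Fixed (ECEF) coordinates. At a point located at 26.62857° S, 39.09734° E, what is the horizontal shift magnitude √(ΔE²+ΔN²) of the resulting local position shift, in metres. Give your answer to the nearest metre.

188 m

At φ = -26.62857°, λ = 39.09734°: sin φ = -0.448205, cos φ = 0.893931, sin λ = 0.630640, cos λ = 0.776076.
ΔE = −sin λ·ΔX + cos λ·ΔY = −(0.630640)·(-43.2) + (0.776076)·(93.8) = 100.04 m.
ΔN = −sin φ cos λ·ΔX − sin φ sin λ·ΔY + cos φ·ΔZ = −(-0.448205)(0.776076)(-43.2) − (-0.448205)(0.630640)(93.8) + (0.893931)(-191.0) = -159.25 m.
Horizontal magnitude = √(ΔE² + ΔN²) = √(100.04² + (-159.25)²) = 188.07 m.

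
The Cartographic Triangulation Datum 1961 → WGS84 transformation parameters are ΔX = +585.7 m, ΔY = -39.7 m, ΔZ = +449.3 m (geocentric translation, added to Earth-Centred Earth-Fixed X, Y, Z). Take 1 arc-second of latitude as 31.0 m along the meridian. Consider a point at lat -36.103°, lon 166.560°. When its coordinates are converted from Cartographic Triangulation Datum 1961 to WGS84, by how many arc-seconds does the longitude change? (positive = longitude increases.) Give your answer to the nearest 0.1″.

Δλ = -3.9″

sin φ = -0.589239, cos φ = 0.807959, sin λ = 0.232427, cos λ = -0.972614.
East component: ΔE = −sin λ·ΔX + cos λ·ΔY = −(0.232427)(585.7) + (-0.972614)(-39.7) = -97.52 m.
1° of latitude spans 3600 × 31.00 = 111600 m; at latitude φ, 1° of longitude spans that × cos φ = 90168.2 m, so Δλ = -97.52 / 90168.2 × 3600 = -3.894″.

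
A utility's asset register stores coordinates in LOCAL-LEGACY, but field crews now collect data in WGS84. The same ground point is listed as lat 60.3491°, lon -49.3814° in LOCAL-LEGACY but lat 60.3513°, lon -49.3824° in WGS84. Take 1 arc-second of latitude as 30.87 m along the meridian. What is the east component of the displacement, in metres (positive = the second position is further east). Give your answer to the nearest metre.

Δφ = 60.3513° − 60.3491° = +0.0022°; Δλ = -49.3824° − -49.3814° = -0.0010°.
1° of latitude = 3600 × 30.87 = 111132 m.
ΔN = Δφ × 111132 = 244.5 m; ΔE = Δλ × 111132 × cos(60.3491°) = -0.0010 × 111132 × 0.494714 = -55.0 m.

ΔE = -55 m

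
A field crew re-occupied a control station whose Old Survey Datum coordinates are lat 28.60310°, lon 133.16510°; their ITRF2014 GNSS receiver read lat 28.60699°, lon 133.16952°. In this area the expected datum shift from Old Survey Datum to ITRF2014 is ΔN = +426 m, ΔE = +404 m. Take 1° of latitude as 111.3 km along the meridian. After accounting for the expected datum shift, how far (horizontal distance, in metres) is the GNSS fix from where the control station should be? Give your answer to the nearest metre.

29 m

Observed coordinate differences: Δφ = +0.00389°, Δλ = +0.00442°.
Converting to metres (1° lat = 111300 m, cos φ = 0.877957): observed ΔN = 433.0 m, observed ΔE = 431.9 m.
Subtracting the expected shift leaves a residual of 433.0 − (426) = 7.0 m north and 431.9 − (404) = 27.9 m east.
Residual distance = √(7.0² + 27.9²) = 28.8 m.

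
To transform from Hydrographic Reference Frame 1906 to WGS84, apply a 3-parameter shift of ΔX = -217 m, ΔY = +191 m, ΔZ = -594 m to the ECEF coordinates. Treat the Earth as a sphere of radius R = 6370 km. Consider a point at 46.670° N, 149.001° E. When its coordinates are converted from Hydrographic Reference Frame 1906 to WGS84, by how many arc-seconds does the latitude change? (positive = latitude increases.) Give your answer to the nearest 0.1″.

Δφ = -19.9″

sin φ = 0.727414, cos φ = 0.686199, sin λ = 0.515023, cos λ = -0.857176.
North component: ΔN = −sin φ cos λ·ΔX − sin φ sin λ·ΔY + cos φ·ΔZ = −(0.727414)(-0.857176)(-217) − (0.727414)(0.515023)(191) + (0.686199)(-594) = -614.46 m.
1° of latitude spans πR/180 = 111177 m, so Δφ = -614.46 / 111177 × 3600 = -19.897″.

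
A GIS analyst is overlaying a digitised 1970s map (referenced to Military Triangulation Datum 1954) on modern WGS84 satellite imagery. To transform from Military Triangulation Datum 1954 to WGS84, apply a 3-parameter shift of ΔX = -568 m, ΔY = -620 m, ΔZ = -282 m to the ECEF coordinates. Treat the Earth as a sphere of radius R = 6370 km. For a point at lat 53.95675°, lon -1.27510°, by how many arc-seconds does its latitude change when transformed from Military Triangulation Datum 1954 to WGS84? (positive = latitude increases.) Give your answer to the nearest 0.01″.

sin φ = 0.808573, cos φ = 0.588396, sin λ = -0.022253, cos λ = 0.999752.
North component: ΔN = −sin φ cos λ·ΔX − sin φ sin λ·ΔY + cos φ·ΔZ = −(0.808573)(0.999752)(-568) − (0.808573)(-0.022253)(-620) + (0.588396)(-282) = 282.07 m.
1° of latitude spans πR/180 = 111177 m, so Δφ = 282.07 / 111177 × 3600 = 9.134″.

Δφ = 9.13″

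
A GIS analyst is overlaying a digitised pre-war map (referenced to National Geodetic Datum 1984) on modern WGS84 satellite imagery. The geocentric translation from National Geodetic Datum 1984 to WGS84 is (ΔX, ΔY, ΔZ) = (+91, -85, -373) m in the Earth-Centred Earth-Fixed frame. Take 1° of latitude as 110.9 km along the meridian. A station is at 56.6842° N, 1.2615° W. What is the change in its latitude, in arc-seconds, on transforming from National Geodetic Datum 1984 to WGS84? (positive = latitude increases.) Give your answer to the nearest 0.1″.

Δφ = -9.2″

sin φ = 0.835656, cos φ = 0.549253, sin λ = -0.022016, cos λ = 0.999758.
North component: ΔN = −sin φ cos λ·ΔX − sin φ sin λ·ΔY + cos φ·ΔZ = −(0.835656)(0.999758)(91) − (0.835656)(-0.022016)(-85) + (0.549253)(-373) = -282.46 m.
1° of latitude spans 110900 m, so Δφ = -282.46 / 110900 × 3600 = -9.169″.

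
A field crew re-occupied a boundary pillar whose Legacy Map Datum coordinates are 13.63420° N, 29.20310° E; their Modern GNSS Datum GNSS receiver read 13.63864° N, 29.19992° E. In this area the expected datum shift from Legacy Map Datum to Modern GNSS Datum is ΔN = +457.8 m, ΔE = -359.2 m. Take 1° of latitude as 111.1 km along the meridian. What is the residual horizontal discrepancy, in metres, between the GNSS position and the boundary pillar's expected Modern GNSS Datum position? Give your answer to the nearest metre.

Observed coordinate differences: Δφ = +0.00444°, Δλ = -0.00318°.
Converting to metres (1° lat = 111100 m, cos φ = 0.971820): observed ΔN = 493.3 m, observed ΔE = -343.3 m.
Subtracting the expected shift leaves a residual of 493.3 − (457.8) = 35.5 m north and -343.3 − (-359.2) = 15.9 m east.
Residual distance = √(35.5² + 15.9²) = 38.9 m.

39 m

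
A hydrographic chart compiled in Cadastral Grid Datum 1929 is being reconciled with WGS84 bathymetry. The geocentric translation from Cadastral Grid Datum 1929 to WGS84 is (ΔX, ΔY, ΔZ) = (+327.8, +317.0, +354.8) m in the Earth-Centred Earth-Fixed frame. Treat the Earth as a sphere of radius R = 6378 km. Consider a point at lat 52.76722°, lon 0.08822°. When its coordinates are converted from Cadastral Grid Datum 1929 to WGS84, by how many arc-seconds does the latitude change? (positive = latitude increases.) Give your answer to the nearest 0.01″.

Δφ = -1.51″

sin φ = 0.796184, cos φ = 0.605055, sin λ = 0.001540, cos λ = 0.999999.
North component: ΔN = −sin φ cos λ·ΔX − sin φ sin λ·ΔY + cos φ·ΔZ = −(0.796184)(0.999999)(327.8) − (0.796184)(0.001540)(317.0) + (0.605055)(354.8) = -46.70 m.
1° of latitude spans πR/180 = 111317 m, so Δφ = -46.70 / 111317 × 3600 = -1.510″.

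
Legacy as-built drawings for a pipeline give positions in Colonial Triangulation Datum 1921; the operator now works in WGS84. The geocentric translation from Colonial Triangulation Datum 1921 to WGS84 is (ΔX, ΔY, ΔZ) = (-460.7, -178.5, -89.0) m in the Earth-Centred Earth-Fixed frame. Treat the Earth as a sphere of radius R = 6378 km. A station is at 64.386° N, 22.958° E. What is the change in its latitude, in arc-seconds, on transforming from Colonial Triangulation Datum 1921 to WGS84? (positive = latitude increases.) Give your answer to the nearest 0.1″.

Δφ = 13.2″

sin φ = 0.901727, cos φ = 0.432306, sin λ = 0.390056, cos λ = 0.920791.
North component: ΔN = −sin φ cos λ·ΔX − sin φ sin λ·ΔY + cos φ·ΔZ = −(0.901727)(0.920791)(-460.7) − (0.901727)(0.390056)(-178.5) + (0.432306)(-89.0) = 406.83 m.
1° of latitude spans πR/180 = 111317 m, so Δφ = 406.83 / 111317 × 3600 = 13.157″.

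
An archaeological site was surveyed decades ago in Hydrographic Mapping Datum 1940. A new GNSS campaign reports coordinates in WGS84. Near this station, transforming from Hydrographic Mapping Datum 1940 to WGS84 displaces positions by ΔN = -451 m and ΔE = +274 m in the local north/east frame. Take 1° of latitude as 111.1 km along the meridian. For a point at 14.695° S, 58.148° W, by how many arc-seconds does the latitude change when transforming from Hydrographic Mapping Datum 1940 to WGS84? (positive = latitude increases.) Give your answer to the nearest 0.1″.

Δφ = -14.6″

1° of latitude = 111.1 km, so Δφ = -451.0 / 111100 = -0.0040594° = -14.614″.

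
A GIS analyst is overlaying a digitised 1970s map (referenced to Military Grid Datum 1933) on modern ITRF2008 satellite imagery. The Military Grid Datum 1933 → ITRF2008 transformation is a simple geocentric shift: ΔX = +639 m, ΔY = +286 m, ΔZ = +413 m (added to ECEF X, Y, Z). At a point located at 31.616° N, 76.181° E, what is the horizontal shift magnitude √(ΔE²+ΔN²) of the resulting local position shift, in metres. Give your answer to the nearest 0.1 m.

The local east axis at (φ, λ) is (−sin λ, cos λ, 0), so ΔE = −sin(76.181°)·639 + cos(76.181°)·286 = -552.19 m.
The local north axis is (−sin φ cos λ, −sin φ sin λ, cos φ), giving ΔN = -80.012 − 145.588 + 351.703 = 126.10 m.
Horizontal magnitude = √(ΔE² + ΔN²) = √((-552.19)² + 126.10²) = 566.41 m.

566.4 m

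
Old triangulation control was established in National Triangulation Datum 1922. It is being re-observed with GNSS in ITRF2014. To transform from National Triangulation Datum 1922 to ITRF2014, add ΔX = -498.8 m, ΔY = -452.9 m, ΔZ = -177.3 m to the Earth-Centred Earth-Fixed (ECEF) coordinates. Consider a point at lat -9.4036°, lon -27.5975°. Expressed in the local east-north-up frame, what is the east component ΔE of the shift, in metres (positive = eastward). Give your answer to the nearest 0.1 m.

ΔE = -632.4 m

At φ = -9.4036°, λ = -27.5975°: sin φ = -0.163388, cos φ = 0.986562, sin λ = -0.463257, cos λ = 0.886224.
ΔE = −sin λ·ΔX + cos λ·ΔY = −(-0.463257)·(-498.8) + (0.886224)·(-452.9) = -632.44 m.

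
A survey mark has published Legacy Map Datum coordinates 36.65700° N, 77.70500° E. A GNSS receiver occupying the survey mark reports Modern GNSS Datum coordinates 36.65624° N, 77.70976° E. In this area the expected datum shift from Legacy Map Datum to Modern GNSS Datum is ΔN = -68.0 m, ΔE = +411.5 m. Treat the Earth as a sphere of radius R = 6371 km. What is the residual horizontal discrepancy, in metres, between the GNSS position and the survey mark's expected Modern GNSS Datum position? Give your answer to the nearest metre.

Observed coordinate differences: Δφ = -0.00076°, Δλ = +0.00476°.
Converting to metres (1° lat = 111195 m, cos φ = 0.802224): observed ΔN = -84.5 m, observed ΔE = 424.6 m.
Subtracting the expected shift leaves a residual of -84.5 − (-68.0) = -16.5 m north and 424.6 − (411.5) = 13.1 m east.
Residual distance = √((-16.5)² + 13.1²) = 21.1 m.

21 m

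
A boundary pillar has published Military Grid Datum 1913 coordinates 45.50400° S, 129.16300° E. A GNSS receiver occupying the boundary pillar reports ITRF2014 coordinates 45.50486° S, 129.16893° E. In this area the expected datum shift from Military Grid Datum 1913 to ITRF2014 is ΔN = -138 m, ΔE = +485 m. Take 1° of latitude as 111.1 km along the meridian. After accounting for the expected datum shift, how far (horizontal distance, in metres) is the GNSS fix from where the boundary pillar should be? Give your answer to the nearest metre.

Observed coordinate differences: Δφ = -0.00086°, Δλ = +0.00593°.
Converting to metres (1° lat = 111100 m, cos φ = 0.700859): observed ΔN = -95.5 m, observed ΔE = 461.7 m.
Subtracting the expected shift leaves a residual of -95.5 − (-138) = 42.5 m north and 461.7 − (485) = -23.3 m east.
Residual distance = √(42.5² + (-23.3)²) = 48.4 m.

48 m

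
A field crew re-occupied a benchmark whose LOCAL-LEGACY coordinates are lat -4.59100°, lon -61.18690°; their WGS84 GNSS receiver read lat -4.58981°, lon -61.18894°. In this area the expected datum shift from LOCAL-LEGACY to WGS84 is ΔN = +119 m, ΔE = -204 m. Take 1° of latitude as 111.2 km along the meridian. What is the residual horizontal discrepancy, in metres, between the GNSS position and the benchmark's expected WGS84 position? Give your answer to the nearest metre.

Observed coordinate differences: Δφ = +0.00119°, Δλ = -0.00204°.
Converting to metres (1° lat = 111200 m, cos φ = 0.996791): observed ΔN = 132.3 m, observed ΔE = -226.1 m.
Subtracting the expected shift leaves a residual of 132.3 − (119) = 13.3 m north and -226.1 − (-204) = -22.1 m east.
Residual distance = √(13.3² + (-22.1)²) = 25.8 m.

26 m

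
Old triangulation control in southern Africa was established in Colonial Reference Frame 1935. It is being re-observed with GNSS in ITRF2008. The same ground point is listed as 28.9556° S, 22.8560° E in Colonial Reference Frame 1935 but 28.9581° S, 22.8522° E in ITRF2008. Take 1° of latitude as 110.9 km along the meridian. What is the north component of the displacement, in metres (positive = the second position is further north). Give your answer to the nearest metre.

Δφ = -28.9581° − -28.9556° = -0.0025°; Δλ = 22.8522° − 22.8560° = -0.0038°.
ΔN = Δφ × 110900 = -277.3 m; ΔE = Δλ × 110900 × cos(-28.9556°) = -0.0038 × 110900 × 0.874995 = -368.7 m.

ΔN = -277 m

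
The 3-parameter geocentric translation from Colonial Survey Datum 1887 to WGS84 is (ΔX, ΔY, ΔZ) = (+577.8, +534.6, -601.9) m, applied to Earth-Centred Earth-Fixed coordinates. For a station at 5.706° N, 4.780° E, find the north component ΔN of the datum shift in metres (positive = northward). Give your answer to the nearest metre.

The local north axis is (−sin φ cos λ, −sin φ sin λ, cos φ), giving ΔN = -57.247 − 4.429 − 598.918 = -660.59 m.

ΔN = -661 m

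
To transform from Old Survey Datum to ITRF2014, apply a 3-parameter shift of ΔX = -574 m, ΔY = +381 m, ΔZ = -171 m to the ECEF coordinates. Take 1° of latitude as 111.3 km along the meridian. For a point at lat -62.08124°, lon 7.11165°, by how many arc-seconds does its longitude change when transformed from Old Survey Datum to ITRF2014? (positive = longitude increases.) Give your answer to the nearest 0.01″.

sin φ = -0.883612, cos φ = 0.468219, sin λ = 0.123803, cos λ = 0.992307.
East component: ΔE = −sin λ·ΔX + cos λ·ΔY = −(0.123803)(-574) + (0.992307)(381) = 449.13 m.
1° of latitude spans 111300 m; at latitude φ, 1° of longitude spans that × cos φ = 52112.8 m, so Δλ = 449.13 / 52112.8 × 3600 = 31.026″.

Δλ = 31.03″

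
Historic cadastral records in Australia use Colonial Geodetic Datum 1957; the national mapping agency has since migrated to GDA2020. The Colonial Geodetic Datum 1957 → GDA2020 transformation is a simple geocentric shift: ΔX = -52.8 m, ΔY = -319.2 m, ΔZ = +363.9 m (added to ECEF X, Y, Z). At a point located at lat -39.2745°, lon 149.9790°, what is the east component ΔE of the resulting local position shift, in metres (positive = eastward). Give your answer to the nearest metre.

The local east axis at (φ, λ) is (−sin λ, cos λ, 0), so ΔE = −sin(149.9790°)·(-52.8) + cos(149.9790°)·(-319.2) = 302.79 m.

ΔE = 303 m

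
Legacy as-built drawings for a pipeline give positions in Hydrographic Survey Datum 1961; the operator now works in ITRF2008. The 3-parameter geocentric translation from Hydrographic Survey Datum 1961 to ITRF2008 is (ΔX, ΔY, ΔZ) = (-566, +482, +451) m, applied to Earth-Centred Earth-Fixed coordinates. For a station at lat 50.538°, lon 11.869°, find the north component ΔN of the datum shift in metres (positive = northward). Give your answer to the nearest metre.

ΔN = 638 m

At φ = 50.538°, λ = 11.869°: sin φ = 0.772046, cos φ = 0.635566, sin λ = 0.205675, cos λ = 0.978620.
ΔN = −sin φ cos λ·ΔX − sin φ sin λ·ΔY + cos φ·ΔZ = −(0.772046)(0.978620)(-566) − (0.772046)(0.205675)(482) + (0.635566)(451) = 637.74 m.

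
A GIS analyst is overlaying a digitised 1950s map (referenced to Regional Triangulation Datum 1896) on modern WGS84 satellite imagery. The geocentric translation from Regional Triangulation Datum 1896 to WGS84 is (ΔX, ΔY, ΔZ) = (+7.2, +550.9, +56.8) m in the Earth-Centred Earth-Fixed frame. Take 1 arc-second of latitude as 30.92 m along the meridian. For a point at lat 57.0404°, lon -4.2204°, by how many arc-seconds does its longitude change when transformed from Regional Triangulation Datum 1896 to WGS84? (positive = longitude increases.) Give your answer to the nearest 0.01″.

sin φ = 0.839054, cos φ = 0.544048, sin λ = -0.073593, cos λ = 0.997288.
East component: ΔE = −sin λ·ΔX + cos λ·ΔY = −(-0.073593)(7.2) + (0.997288)(550.9) = 549.94 m.
1° of latitude spans 3600 × 30.92 = 111312 m; at latitude φ, 1° of longitude spans that × cos φ = 60559.0 m, so Δλ = 549.94 / 60559.0 × 3600 = 32.692″.

Δλ = 32.69″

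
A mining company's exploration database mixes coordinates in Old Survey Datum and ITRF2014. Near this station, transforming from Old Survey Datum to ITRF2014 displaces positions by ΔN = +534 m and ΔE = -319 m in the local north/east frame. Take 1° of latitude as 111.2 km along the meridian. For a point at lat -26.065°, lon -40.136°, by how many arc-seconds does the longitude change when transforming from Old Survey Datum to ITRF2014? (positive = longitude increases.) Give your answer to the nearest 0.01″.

At latitude -26.065°, cos φ = 0.898296.
1° of longitude at this latitude = 111.2 × cos φ = 99.89 km, so Δλ = -319.0 / 99890.5 = -0.0031935° = -11.497″.

Δλ = -11.50″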